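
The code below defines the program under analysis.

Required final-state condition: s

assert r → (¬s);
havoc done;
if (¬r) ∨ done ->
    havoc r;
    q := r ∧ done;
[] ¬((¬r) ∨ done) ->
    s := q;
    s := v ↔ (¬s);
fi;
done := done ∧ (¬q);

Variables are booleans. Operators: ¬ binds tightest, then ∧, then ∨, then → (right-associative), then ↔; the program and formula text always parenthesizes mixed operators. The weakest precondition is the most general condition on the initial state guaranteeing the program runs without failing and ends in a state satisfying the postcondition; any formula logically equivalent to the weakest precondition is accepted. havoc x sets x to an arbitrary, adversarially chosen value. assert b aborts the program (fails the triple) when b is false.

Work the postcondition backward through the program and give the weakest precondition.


Working backward. After the program, s must hold.
Before done := done ∧ (¬q): s
Then branch requires s; else branch requires v ↔ (¬q).
Before the if: (((¬r) ∨ done) → s) ∧ ((¬((¬r) ∨ done)) → (v ↔ (¬q)))
Before havoc done: s ∧ ((¬r) → s) ∧ (r → (v ↔ (¬q)))
Before assert r → (¬s): (r → (¬s)) ∧ s ∧ ((¬r) → s) ∧ (r → (v ↔ (¬q)))
Answer: WP = (r → (¬s)) ∧ s ∧ ((¬r) → s) ∧ (r → (v ↔ (¬q)))


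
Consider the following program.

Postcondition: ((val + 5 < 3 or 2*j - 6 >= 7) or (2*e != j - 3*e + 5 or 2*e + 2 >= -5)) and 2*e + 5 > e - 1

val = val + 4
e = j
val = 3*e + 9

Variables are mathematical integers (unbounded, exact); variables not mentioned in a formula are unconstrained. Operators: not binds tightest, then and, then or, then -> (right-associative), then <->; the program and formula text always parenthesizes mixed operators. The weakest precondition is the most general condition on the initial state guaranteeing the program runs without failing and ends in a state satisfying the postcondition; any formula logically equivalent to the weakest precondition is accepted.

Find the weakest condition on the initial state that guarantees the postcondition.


Working backward. After the program, the postcondition ((val + 5 < 3 or 2*j - 6 >= 7) or (2*e != j - 3*e + 5 or 2*e + 2 >= -5)) and 2*e + 5 > e - 1 must hold; in canonical form it is (val < -2 or 2*j >= 13 or 5*e != j + 5 or 2*e >= -7) and e > -6.
Before val := 3*e + 9: (3*e < -11 or 2*j >= 13 or 5*e != j + 5 or 2*e >= -7) and e > -6
Before e := j: (3*j < -11 or 2*j >= 13 or 4*j != 5 or 2*j >= -7) and j > -6
Before val := val + 4: (3*j < -11 or 2*j >= 13 or 4*j != 5 or 2*j >= -7) and j > -6
Answer: WP = (3*j < -11 or 2*j >= 13 or 4*j != 5 or 2*j >= -7) and j > -6


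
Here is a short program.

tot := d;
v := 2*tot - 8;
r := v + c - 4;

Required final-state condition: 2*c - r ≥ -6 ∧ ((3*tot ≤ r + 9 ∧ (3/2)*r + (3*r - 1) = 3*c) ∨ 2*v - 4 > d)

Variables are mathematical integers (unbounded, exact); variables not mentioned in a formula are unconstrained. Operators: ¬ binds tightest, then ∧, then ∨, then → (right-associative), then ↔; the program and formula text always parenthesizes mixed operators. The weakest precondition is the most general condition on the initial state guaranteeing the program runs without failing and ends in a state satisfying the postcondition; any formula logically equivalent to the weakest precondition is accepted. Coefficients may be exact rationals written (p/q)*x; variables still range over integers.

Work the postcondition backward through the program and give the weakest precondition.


Working backward. After the program, the postcondition 2*c - r ≥ -6 ∧ ((3*tot ≤ r + 9 ∧ (3/2)*r + (3*r - 1) = 3*c) ∨ 2*v - 4 > d) must hold; in canonical form it is 2*c ≥ r - 6 ∧ ((3*tot ≤ r + 9 ∧ (9/2)*r = 3*c + 1) ∨ 2*v > d + 4).
Before r := v + c - 4: c ≥ v - 10 ∧ ((3*tot ≤ c + v + 5 ∧ (3/2)*c + (9/2)*v = 19) ∨ 2*v > d + 4)
Before v := 2*tot - 8: c ≥ 2*tot - 18 ∧ ((tot ≤ c - 3 ∧ (3/2)*c + 9*tot = 55) ∨ 4*tot > d + 20)
Before tot := d: c ≥ 2*d - 18 ∧ ((d ≤ c - 3 ∧ (3/2)*c + 9*d = 55) ∨ 3*d > 20)
Answer: WP = c ≥ 2*d - 18 ∧ ((d ≤ c - 3 ∧ (3/2)*c + 9*d = 55) ∨ 3*d > 20)


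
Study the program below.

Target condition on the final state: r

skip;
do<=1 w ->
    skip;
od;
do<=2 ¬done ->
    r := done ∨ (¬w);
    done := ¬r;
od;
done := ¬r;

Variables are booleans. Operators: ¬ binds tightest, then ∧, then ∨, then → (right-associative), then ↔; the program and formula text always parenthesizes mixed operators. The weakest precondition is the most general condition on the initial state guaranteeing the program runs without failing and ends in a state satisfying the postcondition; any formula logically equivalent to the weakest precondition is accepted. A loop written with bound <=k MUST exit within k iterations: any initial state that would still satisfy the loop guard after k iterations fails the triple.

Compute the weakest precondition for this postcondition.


Working backward. After the program, r must hold.
Before done := ¬r: r
Before the loop (bound <=2), unroll the exhaustion recursion (WP_0 = exit-now case; WP_j = one more guarded iteration, up to j = 2):
  WP_0: done ∧ r
  WP_1: done ∧ (done → r)
  WP_2: ((¬done) → ((¬(done ∨ (¬w))) ∧ ((¬(done ∨ (¬w))) → (done ∨ (¬w))))) ∧ (done → r)
So before the loop: ((¬done) → ((¬(done ∨ (¬w))) ∧ ((¬(done ∨ (¬w))) → (done ∨ (¬w))))) ∧ (done → r)
Before the loop (bound <=1), unroll the exhaustion recursion (WP_0 = exit-now case; WP_j = one more guarded iteration, up to j = 1):
  WP_0: (¬w) ∧ ((¬done) → ((¬(done ∨ (¬w))) ∧ ((¬(done ∨ (¬w))) → (done ∨ (¬w))))) ∧ (done → r)
  WP_1: (w → ((¬w) ∧ ((¬done) → ((¬(done ∨ (¬w))) ∧ ((¬(done ∨ (¬w))) → (done ∨ (¬w))))) ∧ (done → r))) ∧ ((¬w) → (((¬done) → ((¬(done ∨ (¬w))) ∧ ((¬(done ∨ (¬w))) → (done ∨ (¬w))))) ∧ (done → r)))
So before the loop: (w → ((¬w) ∧ ((¬done) → ((¬(done ∨ (¬w))) ∧ ((¬(done ∨ (¬w))) → (done ∨ (¬w))))) ∧ (done → r))) ∧ ((¬w) → (((¬done) → ((¬(done ∨ (¬w))) ∧ ((¬(done ∨ (¬w))) → (done ∨ (¬w))))) ∧ (done → r)))
Before skip: (w → ((¬w) ∧ ((¬done) → ((¬(done ∨ (¬w))) ∧ ((¬(done ∨ (¬w))) → (done ∨ (¬w))))) ∧ (done → r))) ∧ ((¬w) → (((¬done) → ((¬(done ∨ (¬w))) ∧ ((¬(done ∨ (¬w))) → (done ∨ (¬w))))) ∧ (done → r)))
Answer: WP = (w → ((¬w) ∧ ((¬done) → ((¬(done ∨ (¬w))) ∧ ((¬(done ∨ (¬w))) → (done ∨ (¬w))))) ∧ (done → r))) ∧ ((¬w) → (((¬done) → ((¬(done ∨ (¬w))) ∧ ((¬(done ∨ (¬w))) → (done ∨ (¬w))))) ∧ (done → r)))


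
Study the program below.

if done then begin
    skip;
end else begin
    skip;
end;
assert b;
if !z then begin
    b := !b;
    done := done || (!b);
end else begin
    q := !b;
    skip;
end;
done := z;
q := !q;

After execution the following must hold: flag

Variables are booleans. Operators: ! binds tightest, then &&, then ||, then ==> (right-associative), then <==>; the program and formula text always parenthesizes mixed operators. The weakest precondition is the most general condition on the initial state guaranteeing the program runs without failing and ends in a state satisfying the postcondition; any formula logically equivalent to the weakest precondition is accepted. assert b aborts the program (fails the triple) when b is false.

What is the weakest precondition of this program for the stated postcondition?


Working backward. After the program, flag must hold.
Before q := !q: flag
Before done := z: flag
Then branch requires flag; else branch requires flag.
Before the if: ((!z) ==> flag) && (z ==> flag)
Before assert b: b && ((!z) ==> flag) && (z ==> flag)
Then branch requires b && ((!z) ==> flag) && (z ==> flag); else branch requires b && ((!z) ==> flag) && (z ==> flag).
Before the if: (done ==> (b && ((!z) ==> flag) && (z ==> flag))) && ((!done) ==> (b && ((!z) ==> flag) && (z ==> flag)))
Answer: WP = (done ==> (b && ((!z) ==> flag) && (z ==> flag))) && ((!done) ==> (b && ((!z) ==> flag) && (z ==> flag)))


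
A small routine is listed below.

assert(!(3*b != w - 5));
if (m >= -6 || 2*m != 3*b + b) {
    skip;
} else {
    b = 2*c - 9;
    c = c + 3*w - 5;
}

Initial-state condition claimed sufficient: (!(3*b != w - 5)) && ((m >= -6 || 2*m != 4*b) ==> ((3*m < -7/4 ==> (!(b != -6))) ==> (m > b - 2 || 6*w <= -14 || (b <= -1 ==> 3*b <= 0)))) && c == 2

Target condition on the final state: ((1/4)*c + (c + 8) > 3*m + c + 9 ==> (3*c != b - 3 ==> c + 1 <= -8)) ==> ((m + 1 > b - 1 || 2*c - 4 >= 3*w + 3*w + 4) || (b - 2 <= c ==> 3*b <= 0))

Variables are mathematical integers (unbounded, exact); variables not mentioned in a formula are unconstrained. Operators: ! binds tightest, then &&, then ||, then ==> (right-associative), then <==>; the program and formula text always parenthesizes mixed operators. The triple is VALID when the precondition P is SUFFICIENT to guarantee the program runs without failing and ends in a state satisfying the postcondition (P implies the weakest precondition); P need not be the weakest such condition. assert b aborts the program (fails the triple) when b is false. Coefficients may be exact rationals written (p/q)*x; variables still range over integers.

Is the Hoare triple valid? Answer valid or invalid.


Working backward. After the program, the postcondition ((1/4)*c + (c + 8) > 3*m + c + 9 ==> (3*c != b - 3 ==> c + 1 <= -8)) ==> ((m + 1 > b - 1 || 2*c - 4 >= 3*w + 3*w + 4) || (b - 2 <= c ==> 3*b <= 0)) must hold; in canonical form it is ((1/4)*c > 3*m + 1 ==> (3*c != b - 3 ==> c <= -9)) ==> (m > b - 2 || 2*c >= 6*w + 8 || (b <= c + 2 ==> 3*b <= 0)).
Then branch requires ((1/4)*c > 3*m + 1 ==> (3*c != b - 3 ==> c <= -9)) ==> (m > b - 2 || 2*c >= 6*w + 8 || (b <= c + 2 ==> 3*b <= 0)); else branch requires ((1/4)*c + (3/4)*w > 3*m + 9/4 ==> (c + 9*w != 3 ==> c + 3*w <= -4)) ==> (m > 2*c - 11 || 2*c >= 18 || (c <= 3*w + 6 ==> 6*c <= 27)).
Before the if: ((m >= -6 || 2*m != 4*b) ==> (((1/4)*c > 3*m + 1 ==> (3*c != b - 3 ==> c <= -9)) ==> (m > b - 2 || 2*c >= 6*w + 8 || (b <= c + 2 ==> 3*b <= 0)))) && ((!(m >= -6 || 2*m != 4*b)) ==> (((1/4)*c + (3/4)*w > 3*m + 9/4 ==> (c + 9*w != 3 ==> c + 3*w <= -4)) ==> (m > 2*c - 11 || 2*c >= 18 || (c <= 3*w + 6 ==> 6*c <= 27))))
Before assert !(3*b != w - 5): (!(3*b != w - 5)) && ((m >= -6 || 2*m != 4*b) ==> (((1/4)*c > 3*m + 1 ==> (3*c != b - 3 ==> c <= -9)) ==> (m > b - 2 || 2*c >= 6*w + 8 || (b <= c + 2 ==> 3*b <= 0)))) && ((!(m >= -6 || 2*m != 4*b)) ==> (((1/4)*c + (3/4)*w > 3*m + 9/4 ==> (c + 9*w != 3 ==> c + 3*w <= -4)) ==> (m > 2*c - 11 || 2*c >= 18 || (c <= 3*w + 6 ==> 6*c <= 27))))
The weakest precondition is (!(3*b != w - 5)) && ((m >= -6 || 2*m != 4*b) ==> (((1/4)*c > 3*m + 1 ==> (3*c != b - 3 ==> c <= -9)) ==> (m > b - 2 || 2*c >= 6*w + 8 || (b <= c + 2 ==> 3*b <= 0)))) && ((!(m >= -6 || 2*m != 4*b)) ==> (((1/4)*c + (3/4)*w > 3*m + 9/4 ==> (c + 9*w != 3 ==> c + 3*w <= -4)) ==> (m > 2*c - 11 || 2*c >= 18 || (c <= 3*w + 6 ==> 6*c <= 27)))).
Check whether (!(3*b != w - 5)) && ((m >= -6 || 2*m != 4*b) ==> ((3*m < -7/4 ==> (!(b != -6))) ==> (m > b - 2 || 6*w <= -14 || (b <= -1 ==> 3*b <= 0)))) && c == 2 implies it.
Countermodel: at the initial state b = 2, c = 2, m = 0, w = 11, the precondition holds but the weakest precondition fails.
Answer: invalid


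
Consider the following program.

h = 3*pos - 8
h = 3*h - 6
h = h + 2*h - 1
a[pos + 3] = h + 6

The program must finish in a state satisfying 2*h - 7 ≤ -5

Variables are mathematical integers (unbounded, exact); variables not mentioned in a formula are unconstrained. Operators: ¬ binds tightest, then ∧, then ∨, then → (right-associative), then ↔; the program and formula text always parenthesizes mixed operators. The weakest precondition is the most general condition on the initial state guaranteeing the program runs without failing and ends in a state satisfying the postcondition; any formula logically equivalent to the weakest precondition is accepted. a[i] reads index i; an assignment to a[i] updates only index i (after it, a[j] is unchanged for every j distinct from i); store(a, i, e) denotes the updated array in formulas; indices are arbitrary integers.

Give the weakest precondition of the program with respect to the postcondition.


Working backward. After the program, the postcondition 2*h - 7 ≤ -5 must hold; in canonical form it is 2*h ≤ 2.
Before a[pos + 3] := h + 6: 2*h ≤ 2
Before h := h + 2*h - 1: 6*h ≤ 4
Before h := 3*h - 6: 18*h ≤ 40
Before h := 3*pos - 8: 54*pos ≤ 184
Answer: WP = 54*pos ≤ 184


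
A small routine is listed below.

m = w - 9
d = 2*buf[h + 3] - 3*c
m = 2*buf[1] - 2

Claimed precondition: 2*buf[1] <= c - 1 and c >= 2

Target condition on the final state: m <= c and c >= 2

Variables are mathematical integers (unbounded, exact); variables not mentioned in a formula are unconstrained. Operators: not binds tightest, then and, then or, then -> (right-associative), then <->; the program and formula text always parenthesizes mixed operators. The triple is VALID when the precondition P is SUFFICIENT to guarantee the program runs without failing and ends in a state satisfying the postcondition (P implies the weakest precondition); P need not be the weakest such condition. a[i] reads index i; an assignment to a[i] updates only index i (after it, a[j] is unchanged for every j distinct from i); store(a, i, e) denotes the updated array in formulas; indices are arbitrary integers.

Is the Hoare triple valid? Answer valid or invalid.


Working backward. After the program, m <= c and c >= 2 must hold.
Before m := 2*buf[1] - 2: 2*buf[1] <= c + 2 and c >= 2
Before d := 2*buf[h + 3] - 3*c: 2*buf[1] <= c + 2 and c >= 2
Before m := w - 9: 2*buf[1] <= c + 2 and c >= 2
The weakest precondition is 2*buf[1] <= c + 2 and c >= 2.
Check whether 2*buf[1] <= c - 1 and c >= 2 implies it.
Every state satisfying the precondition satisfies the weakest precondition: the implication holds.
Answer: valid


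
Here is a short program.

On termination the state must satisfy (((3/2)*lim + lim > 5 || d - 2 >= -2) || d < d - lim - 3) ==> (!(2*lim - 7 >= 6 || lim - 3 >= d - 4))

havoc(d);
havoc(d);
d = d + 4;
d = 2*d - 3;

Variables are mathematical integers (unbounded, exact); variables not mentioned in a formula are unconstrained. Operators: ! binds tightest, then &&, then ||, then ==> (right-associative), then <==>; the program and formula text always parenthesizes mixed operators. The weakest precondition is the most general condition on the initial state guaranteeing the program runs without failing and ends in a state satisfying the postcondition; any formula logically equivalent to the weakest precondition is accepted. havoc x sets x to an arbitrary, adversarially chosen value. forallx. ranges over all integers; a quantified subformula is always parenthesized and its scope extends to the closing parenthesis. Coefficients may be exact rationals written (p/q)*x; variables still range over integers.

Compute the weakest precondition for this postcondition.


Working backward. After the program, the postcondition (((3/2)*lim + lim > 5 || d - 2 >= -2) || d < d - lim - 3) ==> (!(2*lim - 7 >= 6 || lim - 3 >= d - 4)) must hold; in canonical form it is ((5/2)*lim > 5 || d >= 0 || lim < -3) ==> (!(2*lim >= 13 || lim >= d - 1)).
Before d := 2*d - 3: ((5/2)*lim > 5 || 2*d >= 3 || lim < -3) ==> (!(2*lim >= 13 || lim >= 2*d - 4))
Before d := d + 4: ((5/2)*lim > 5 || 2*d >= -5 || lim < -3) ==> (!(2*lim >= 13 || lim >= 2*d + 4))
Before havoc d: forall d_1. (((5/2)*lim > 5 || 2*d_1 >= -5 || lim < -3) ==> (!(2*lim >= 13 || lim >= 2*d_1 + 4)))
Before havoc d: forall d_1. (((5/2)*lim > 5 || 2*d_1 >= -5 || lim < -3) ==> (!(2*lim >= 13 || lim >= 2*d_1 + 4)))
Answer: WP = forall d_1. (((5/2)*lim > 5 || 2*d_1 >= -5 || lim < -3) ==> (!(2*lim >= 13 || lim >= 2*d_1 + 4)))


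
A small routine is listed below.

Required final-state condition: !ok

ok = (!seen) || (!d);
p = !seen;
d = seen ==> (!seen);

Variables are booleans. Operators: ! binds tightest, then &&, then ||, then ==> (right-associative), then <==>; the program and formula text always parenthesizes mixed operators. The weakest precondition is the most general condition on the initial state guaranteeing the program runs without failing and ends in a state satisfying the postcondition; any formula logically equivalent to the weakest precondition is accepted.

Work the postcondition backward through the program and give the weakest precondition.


Working backward. After the program, !ok must hold.
Before d := seen ==> (!seen): !ok
Before p := !seen: !ok
Before ok := (!seen) || (!d): !((!seen) || (!d))
Answer: WP = !((!seen) || (!d))


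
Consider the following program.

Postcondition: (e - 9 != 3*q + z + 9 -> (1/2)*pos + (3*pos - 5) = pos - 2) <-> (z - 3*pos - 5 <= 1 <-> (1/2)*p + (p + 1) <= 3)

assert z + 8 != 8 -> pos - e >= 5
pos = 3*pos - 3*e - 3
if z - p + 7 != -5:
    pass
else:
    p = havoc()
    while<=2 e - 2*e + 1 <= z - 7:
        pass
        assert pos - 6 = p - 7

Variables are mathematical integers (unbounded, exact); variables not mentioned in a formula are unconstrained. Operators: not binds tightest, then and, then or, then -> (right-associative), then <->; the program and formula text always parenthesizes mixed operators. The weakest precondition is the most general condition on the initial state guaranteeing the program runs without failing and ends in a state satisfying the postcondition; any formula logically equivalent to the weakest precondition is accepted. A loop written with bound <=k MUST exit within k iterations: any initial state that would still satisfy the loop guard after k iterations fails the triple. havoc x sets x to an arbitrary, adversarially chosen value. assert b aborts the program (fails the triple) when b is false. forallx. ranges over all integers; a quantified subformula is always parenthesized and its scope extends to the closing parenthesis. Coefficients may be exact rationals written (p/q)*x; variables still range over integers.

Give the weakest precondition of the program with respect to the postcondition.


Working backward. After the program, the postcondition (e - 9 != 3*q + z + 9 -> (1/2)*pos + (3*pos - 5) = pos - 2) <-> (z - 3*pos - 5 <= 1 <-> (1/2)*p + (p + 1) <= 3) must hold; in canonical form it is (e != 3*q + z + 18 -> (5/2)*pos = 3) <-> (z <= 3*pos + 6 <-> (3/2)*p <= 2).
Then branch requires (e != 3*q + z + 18 -> (5/2)*pos = 3) <-> (z <= 3*pos + 6 <-> (3/2)*p <= 2); else branch requires forall p_1. ((e + z >= 8 -> (pos = p_1 - 1 and (e + z >= 8 -> (pos = p_1 - 1 and (not (e + z >= 8)) and ((e != 3*q + z + 18 -> (5/2)*pos = 3) <-> (z <= 3*pos + 6 <-> (3/2)*p_1 <= 2)))) and ((not (e + z >= 8)) -> ((e != 3*q + z + 18 -> (5/2)*pos = 3) <-> (z <= 3*pos + 6 <-> (3/2)*p_1 <= 2))))) and ((not (e + z >= 8)) -> ((e != 3*q + z + 18 -> (5/2)*pos = 3) <-> (z <= 3*pos + 6 <-> (3/2)*p_1 <= 2)))).
Before the if: (z != p - 12 -> ((e != 3*q + z + 18 -> (5/2)*pos = 3) <-> (z <= 3*pos + 6 <-> (3/2)*p <= 2))) and ((not (z != p - 12)) -> (forall p_1. ((e + z >= 8 -> (pos = p_1 - 1 and (e + z >= 8 -> (pos = p_1 - 1 and (not (e + z >= 8)) and ((e != 3*q + z + 18 -> (5/2)*pos = 3) <-> (z <= 3*pos + 6 <-> (3/2)*p_1 <= 2)))) and ((not (e + z >= 8)) -> ((e != 3*q + z + 18 -> (5/2)*pos = 3) <-> (z <= 3*pos + 6 <-> (3/2)*p_1 <= 2))))) and ((not (e + z >= 8)) -> ((e != 3*q + z + 18 -> (5/2)*pos = 3) <-> (z <= 3*pos + 6 <-> (3/2)*p_1 <= 2))))))
Before pos := 3*pos - 3*e - 3: (z != p - 12 -> ((e != 3*q + z + 18 -> (15/2)*pos = (15/2)*e + 21/2) <-> (9*e + z <= 9*pos - 3 <-> (3/2)*p <= 2))) and ((not (z != p - 12)) -> (forall p_1. ((e + z >= 8 -> (3*pos = 3*e + p_1 + 2 and (e + z >= 8 -> (3*pos = 3*e + p_1 + 2 and (not (e + z >= 8)) and ((e != 3*q + z + 18 -> (15/2)*pos = (15/2)*e + 21/2) <-> (9*e + z <= 9*pos - 3 <-> (3/2)*p_1 <= 2)))) and ((not (e + z >= 8)) -> ((e != 3*q + z + 18 -> (15/2)*pos = (15/2)*e + 21/2) <-> (9*e + z <= 9*pos - 3 <-> (3/2)*p_1 <= 2))))) and ((not (e + z >= 8)) -> ((e != 3*q + z + 18 -> (15/2)*pos = (15/2)*e + 21/2) <-> (9*e + z <= 9*pos - 3 <-> (3/2)*p_1 <= 2))))))
Before assert z + 8 != 8 -> pos - e >= 5: (z != 0 -> pos >= e + 5) and (z != p - 12 -> ((e != 3*q + z + 18 -> (15/2)*pos = (15/2)*e + 21/2) <-> (9*e + z <= 9*pos - 3 <-> (3/2)*p <= 2))) and ((not (z != p - 12)) -> (forall p_1. ((e + z >= 8 -> (3*pos = 3*e + p_1 + 2 and (e + z >= 8 -> (3*pos = 3*e + p_1 + 2 and (not (e + z >= 8)) and ((e != 3*q + z + 18 -> (15/2)*pos = (15/2)*e + 21/2) <-> (9*e + z <= 9*pos - 3 <-> (3/2)*p_1 <= 2)))) and ((not (e + z >= 8)) -> ((e != 3*q + z + 18 -> (15/2)*pos = (15/2)*e + 21/2) <-> (9*e + z <= 9*pos - 3 <-> (3/2)*p_1 <= 2))))) and ((not (e + z >= 8)) -> ((e != 3*q + z + 18 -> (15/2)*pos = (15/2)*e + 21/2) <-> (9*e + z <= 9*pos - 3 <-> (3/2)*p_1 <= 2))))))
Answer: WP = (z != 0 -> pos >= e + 5) and (z != p - 12 -> ((e != 3*q + z + 18 -> (15/2)*pos = (15/2)*e + 21/2) <-> (9*e + z <= 9*pos - 3 <-> (3/2)*p <= 2))) and ((not (z != p - 12)) -> (forall p_1. ((e + z >= 8 -> (3*pos = 3*e + p_1 + 2 and (e + z >= 8 -> (3*pos = 3*e + p_1 + 2 and (not (e + z >= 8)) and ((e != 3*q + z + 18 -> (15/2)*pos = (15/2)*e + 21/2) <-> (9*e + z <= 9*pos - 3 <-> (3/2)*p_1 <= 2)))) and ((not (e + z >= 8)) -> ((e != 3*q + z + 18 -> (15/2)*pos = (15/2)*e + 21/2) <-> (9*e + z <= 9*pos - 3 <-> (3/2)*p_1 <= 2))))) and ((not (e + z >= 8)) -> ((e != 3*q + z + 18 -> (15/2)*pos = (15/2)*e + 21/2) <-> (9*e + z <= 9*pos - 3 <-> (3/2)*p_1 <= 2))))))


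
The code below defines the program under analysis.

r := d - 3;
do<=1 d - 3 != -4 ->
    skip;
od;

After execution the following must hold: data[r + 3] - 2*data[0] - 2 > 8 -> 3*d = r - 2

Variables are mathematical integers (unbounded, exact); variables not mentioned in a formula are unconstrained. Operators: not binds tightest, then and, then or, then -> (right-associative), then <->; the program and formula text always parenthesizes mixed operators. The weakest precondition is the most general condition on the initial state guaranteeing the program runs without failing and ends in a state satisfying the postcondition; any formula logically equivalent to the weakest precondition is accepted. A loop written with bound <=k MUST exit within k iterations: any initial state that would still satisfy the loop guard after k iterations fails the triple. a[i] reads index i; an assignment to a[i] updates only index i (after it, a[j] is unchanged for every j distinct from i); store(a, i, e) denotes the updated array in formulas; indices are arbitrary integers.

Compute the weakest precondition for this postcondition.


Working backward. After the program, the postcondition data[r + 3] - 2*data[0] - 2 > 8 -> 3*d = r - 2 must hold; in canonical form it is data[r + 3] > 2*data[0] + 10 -> 3*d = r - 2.
Before the loop (bound <=1), unroll the exhaustion recursion (WP_0 = exit-now case; WP_j = one more guarded iteration, up to j = 1):
  WP_0: (not (d != -1)) and (data[r + 3] > 2*data[0] + 10 -> 3*d = r - 2)
  WP_1: (d != -1 -> ((not (d != -1)) and (data[r + 3] > 2*data[0] + 10 -> 3*d = r - 2))) and ((not (d != -1)) -> (data[r + 3] > 2*data[0] + 10 -> 3*d = r - 2))
So before the loop: (d != -1 -> ((not (d != -1)) and (data[r + 3] > 2*data[0] + 10 -> 3*d = r - 2))) and ((not (d != -1)) -> (data[r + 3] > 2*data[0] + 10 -> 3*d = r - 2))
Before r := d - 3: (d != -1 -> ((not (d != -1)) and (data[d] > 2*data[0] + 10 -> 2*d = -5))) and ((not (d != -1)) -> (data[d] > 2*data[0] + 10 -> 2*d = -5))
Answer: WP = (d != -1 -> ((not (d != -1)) and (data[d] > 2*data[0] + 10 -> 2*d = -5))) and ((not (d != -1)) -> (data[d] > 2*data[0] + 10 -> 2*d = -5))


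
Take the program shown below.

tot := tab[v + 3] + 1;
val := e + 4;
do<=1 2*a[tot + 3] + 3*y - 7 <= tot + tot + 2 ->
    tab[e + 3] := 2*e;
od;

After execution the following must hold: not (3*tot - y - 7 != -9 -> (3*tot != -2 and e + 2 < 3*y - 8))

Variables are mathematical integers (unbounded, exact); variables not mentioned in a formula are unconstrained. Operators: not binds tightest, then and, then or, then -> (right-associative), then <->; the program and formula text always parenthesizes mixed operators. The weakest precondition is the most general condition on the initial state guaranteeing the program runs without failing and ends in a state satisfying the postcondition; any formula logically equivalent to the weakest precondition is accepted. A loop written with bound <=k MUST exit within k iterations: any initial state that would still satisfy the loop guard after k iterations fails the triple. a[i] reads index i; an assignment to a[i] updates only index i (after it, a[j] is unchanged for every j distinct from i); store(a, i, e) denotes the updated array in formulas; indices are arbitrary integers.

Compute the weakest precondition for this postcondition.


Working backward. After the program, the postcondition not (3*tot - y - 7 != -9 -> (3*tot != -2 and e + 2 < 3*y - 8)) must hold; in canonical form it is not (3*tot != y - 2 -> (3*tot != -2 and e < 3*y - 10)).
Before the loop (bound <=1), unroll the exhaustion recursion (WP_0 = exit-now case; WP_j = one more guarded iteration, up to j = 1):
  WP_0: (not (2*a[tot + 3] + 3*y <= 2*tot + 9)) and (not (3*tot != y - 2 -> (3*tot != -2 and e < 3*y - 10)))
  WP_1: (2*a[tot + 3] + 3*y <= 2*tot + 9 -> ((not (2*a[tot + 3] + 3*y <= 2*tot + 9)) and (not (3*tot != y - 2 -> (3*tot != -2 and e < 3*y - 10))))) and ((not (2*a[tot + 3] + 3*y <= 2*tot + 9)) -> (not (3*tot != y - 2 -> (3*tot != -2 and e < 3*y - 10))))
So before the loop: (2*a[tot + 3] + 3*y <= 2*tot + 9 -> ((not (2*a[tot + 3] + 3*y <= 2*tot + 9)) and (not (3*tot != y - 2 -> (3*tot != -2 and e < 3*y - 10))))) and ((not (2*a[tot + 3] + 3*y <= 2*tot + 9)) -> (not (3*tot != y - 2 -> (3*tot != -2 and e < 3*y - 10))))
Before val := e + 4: (2*a[tot + 3] + 3*y <= 2*tot + 9 -> ((not (2*a[tot + 3] + 3*y <= 2*tot + 9)) and (not (3*tot != y - 2 -> (3*tot != -2 and e < 3*y - 10))))) and ((not (2*a[tot + 3] + 3*y <= 2*tot + 9)) -> (not (3*tot != y - 2 -> (3*tot != -2 and e < 3*y - 10))))
Before tot := tab[v + 3] + 1: (2*a[tab[v + 3] + 4] + 3*y <= 2*tab[v + 3] + 11 -> ((not (2*a[tab[v + 3] + 4] + 3*y <= 2*tab[v + 3] + 11)) and (not (3*tab[v + 3] != y - 5 -> (3*tab[v + 3] != -5 and e < 3*y - 10))))) and ((not (2*a[tab[v + 3] + 4] + 3*y <= 2*tab[v + 3] + 11)) -> (not (3*tab[v + 3] != y - 5 -> (3*tab[v + 3] != -5 and e < 3*y - 10))))
Answer: WP = (2*a[tab[v + 3] + 4] + 3*y <= 2*tab[v + 3] + 11 -> ((not (2*a[tab[v + 3] + 4] + 3*y <= 2*tab[v + 3] + 11)) and (not (3*tab[v + 3] != y - 5 -> (3*tab[v + 3] != -5 and e < 3*y - 10))))) and ((not (2*a[tab[v + 3] + 4] + 3*y <= 2*tab[v + 3] + 11)) -> (not (3*tab[v + 3] != y - 5 -> (3*tab[v + 3] != -5 and e < 3*y - 10))))


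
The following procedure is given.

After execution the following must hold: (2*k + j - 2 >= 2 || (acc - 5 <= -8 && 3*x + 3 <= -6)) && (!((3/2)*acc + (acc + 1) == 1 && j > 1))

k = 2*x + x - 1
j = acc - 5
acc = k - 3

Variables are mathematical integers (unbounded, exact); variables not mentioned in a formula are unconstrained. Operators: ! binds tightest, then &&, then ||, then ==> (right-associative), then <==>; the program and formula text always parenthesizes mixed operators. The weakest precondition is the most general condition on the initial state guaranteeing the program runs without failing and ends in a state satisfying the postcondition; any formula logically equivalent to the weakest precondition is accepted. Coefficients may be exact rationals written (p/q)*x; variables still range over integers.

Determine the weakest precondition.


Working backward. After the program, the postcondition (2*k + j - 2 >= 2 || (acc - 5 <= -8 && 3*x + 3 <= -6)) && (!((3/2)*acc + (acc + 1) == 1 && j > 1)) must hold; in canonical form it is (j + 2*k >= 4 || (acc <= -3 && 3*x <= -9)) && (!((5/2)*acc == 0 && j > 1)).
Before acc := k - 3: (j + 2*k >= 4 || (k <= 0 && 3*x <= -9)) && (!((5/2)*k == 15/2 && j > 1))
Before j := acc - 5: (acc + 2*k >= 9 || (k <= 0 && 3*x <= -9)) && (!((5/2)*k == 15/2 && acc > 6))
Before k := 2*x + x - 1: (acc + 6*x >= 11 || (3*x <= 1 && 3*x <= -9)) && (!((15/2)*x == 10 && acc > 6))
Answer: WP = (acc + 6*x >= 11 || (3*x <= 1 && 3*x <= -9)) && (!((15/2)*x == 10 && acc > 6))


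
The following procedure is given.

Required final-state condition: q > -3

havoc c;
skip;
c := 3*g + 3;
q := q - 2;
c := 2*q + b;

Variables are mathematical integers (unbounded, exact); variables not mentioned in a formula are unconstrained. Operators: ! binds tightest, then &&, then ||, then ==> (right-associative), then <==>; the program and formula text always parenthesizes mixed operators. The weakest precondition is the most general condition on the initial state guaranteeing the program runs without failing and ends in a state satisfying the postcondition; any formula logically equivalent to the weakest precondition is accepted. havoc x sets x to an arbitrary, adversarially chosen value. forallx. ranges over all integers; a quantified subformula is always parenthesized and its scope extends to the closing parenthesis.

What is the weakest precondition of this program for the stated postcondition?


Working backward. After the program, q > -3 must hold.
Before c := 2*q + b: q > -3
Before q := q - 2: q > -1
Before c := 3*g + 3: q > -1
Before skip: q > -1
Before havoc c: q > -1
Answer: WP = q > -1


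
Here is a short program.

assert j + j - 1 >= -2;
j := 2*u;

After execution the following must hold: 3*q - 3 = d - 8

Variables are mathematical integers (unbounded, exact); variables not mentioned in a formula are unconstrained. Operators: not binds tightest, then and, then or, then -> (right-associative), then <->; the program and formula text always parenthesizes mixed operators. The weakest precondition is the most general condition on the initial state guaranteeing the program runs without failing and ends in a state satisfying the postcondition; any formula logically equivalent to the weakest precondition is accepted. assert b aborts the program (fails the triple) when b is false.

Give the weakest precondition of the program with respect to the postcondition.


Working backward. After the program, the postcondition 3*q - 3 = d - 8 must hold; in canonical form it is 3*q = d - 5.
Before j := 2*u: 3*q = d - 5
Before assert j + j - 1 >= -2: 2*j >= -1 and 3*q = d - 5
Answer: WP = 2*j >= -1 and 3*q = d - 5


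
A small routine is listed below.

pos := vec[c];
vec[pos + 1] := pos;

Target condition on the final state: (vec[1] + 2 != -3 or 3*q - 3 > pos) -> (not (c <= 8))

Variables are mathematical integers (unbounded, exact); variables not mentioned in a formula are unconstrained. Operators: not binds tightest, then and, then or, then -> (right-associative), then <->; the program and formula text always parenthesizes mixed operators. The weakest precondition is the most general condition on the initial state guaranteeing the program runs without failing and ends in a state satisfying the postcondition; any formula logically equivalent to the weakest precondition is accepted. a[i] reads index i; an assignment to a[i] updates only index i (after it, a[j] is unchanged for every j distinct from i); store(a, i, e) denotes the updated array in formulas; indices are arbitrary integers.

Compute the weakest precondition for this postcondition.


Working backward. After the program, the postcondition (vec[1] + 2 != -3 or 3*q - 3 > pos) -> (not (c <= 8)) must hold; in canonical form it is (vec[1] != -5 or 3*q > pos + 3) -> (not (c <= 8)).
Before vec[pos + 1] := pos: (store(vec, pos + 1, pos)[1] != -5 or 3*q > pos + 3) -> (not (c <= 8))
Before pos := vec[c]: (store(vec, vec[c] + 1, vec[c])[1] != -5 or 3*q > vec[c] + 3) -> (not (c <= 8))
Answer: WP = (store(vec, vec[c] + 1, vec[c])[1] != -5 or 3*q > vec[c] + 3) -> (not (c <= 8))


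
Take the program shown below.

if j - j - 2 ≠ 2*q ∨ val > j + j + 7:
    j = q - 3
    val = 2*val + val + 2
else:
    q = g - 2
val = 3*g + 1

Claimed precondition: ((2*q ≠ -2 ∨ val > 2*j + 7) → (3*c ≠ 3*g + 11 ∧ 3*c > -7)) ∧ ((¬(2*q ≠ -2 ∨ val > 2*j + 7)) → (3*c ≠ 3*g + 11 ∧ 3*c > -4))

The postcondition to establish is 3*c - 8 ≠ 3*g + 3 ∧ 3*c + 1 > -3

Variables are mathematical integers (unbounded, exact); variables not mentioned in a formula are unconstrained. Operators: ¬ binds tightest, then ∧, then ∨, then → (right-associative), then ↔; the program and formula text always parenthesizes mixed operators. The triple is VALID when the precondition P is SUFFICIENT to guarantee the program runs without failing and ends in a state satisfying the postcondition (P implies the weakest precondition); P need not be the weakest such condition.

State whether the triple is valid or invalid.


Working backward. After the program, the postcondition 3*c - 8 ≠ 3*g + 3 ∧ 3*c + 1 > -3 must hold; in canonical form it is 3*c ≠ 3*g + 11 ∧ 3*c > -4.
Before val := 3*g + 1: 3*c ≠ 3*g + 11 ∧ 3*c > -4
Then branch requires 3*c ≠ 3*g + 11 ∧ 3*c > -4; else branch requires 3*c ≠ 3*g + 11 ∧ 3*c > -4.
Before the if: ((2*q ≠ -2 ∨ val > 2*j + 7) → (3*c ≠ 3*g + 11 ∧ 3*c > -4)) ∧ ((¬(2*q ≠ -2 ∨ val > 2*j + 7)) → (3*c ≠ 3*g + 11 ∧ 3*c > -4))
The weakest precondition is ((2*q ≠ -2 ∨ val > 2*j + 7) → (3*c ≠ 3*g + 11 ∧ 3*c > -4)) ∧ ((¬(2*q ≠ -2 ∨ val > 2*j + 7)) → (3*c ≠ 3*g + 11 ∧ 3*c > -4)).
Check whether ((2*q ≠ -2 ∨ val > 2*j + 7) → (3*c ≠ 3*g + 11 ∧ 3*c > -7)) ∧ ((¬(2*q ≠ -2 ∨ val > 2*j + 7)) → (3*c ≠ 3*g + 11 ∧ 3*c > -4)) implies it.
Countermodel: at the initial state c = -2, g = 0, j = 0, q = 0, val = 7, the precondition holds but the weakest precondition fails.
Answer: invalid


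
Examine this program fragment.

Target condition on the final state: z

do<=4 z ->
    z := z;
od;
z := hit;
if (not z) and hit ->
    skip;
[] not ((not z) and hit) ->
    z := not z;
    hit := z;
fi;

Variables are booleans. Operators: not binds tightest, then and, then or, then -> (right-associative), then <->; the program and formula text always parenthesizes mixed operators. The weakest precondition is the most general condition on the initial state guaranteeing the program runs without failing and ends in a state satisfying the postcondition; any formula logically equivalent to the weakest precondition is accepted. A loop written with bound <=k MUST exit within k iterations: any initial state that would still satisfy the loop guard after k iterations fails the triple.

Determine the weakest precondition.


Working backward. After the program, z must hold.
Then branch requires z; else branch requires not z.
Before the if: (((not z) and hit) -> z) and ((not ((not z) and hit)) -> (not z))
Before z := hit: not hit
Before the loop (bound <=4), unroll the exhaustion recursion (WP_0 = exit-now case; WP_j = one more guarded iteration, up to j = 4):
  WP_0: (not z) and (not hit)
  WP_1: (z -> ((not z) and (not hit))) and ((not z) -> (not hit))
  WP_2: (z -> ((z -> ((not z) and (not hit))) and ((not z) -> (not hit)))) and ((not z) -> (not hit))
  WP_3: (z -> ((z -> ((z -> ((not z) and (not hit))) and ((not z) -> (not hit)))) and ((not z) -> (not hit)))) and ((not z) -> (not hit))
  WP_4: (z -> ((z -> ((z -> ((z -> ((not z) and (not hit))) and ((not z) -> (not hit)))) and ((not z) -> (not hit)))) and ((not z) -> (not hit)))) and ((not z) -> (not hit))
So before the loop: (z -> ((z -> ((z -> ((z -> ((not z) and (not hit))) and ((not z) -> (not hit)))) and ((not z) -> (not hit)))) and ((not z) -> (not hit)))) and ((not z) -> (not hit))
Answer: WP = (z -> ((z -> ((z -> ((z -> ((not z) and (not hit))) and ((not z) -> (not hit)))) and ((not z) -> (not hit)))) and ((not z) -> (not hit)))) and ((not z) -> (not hit))


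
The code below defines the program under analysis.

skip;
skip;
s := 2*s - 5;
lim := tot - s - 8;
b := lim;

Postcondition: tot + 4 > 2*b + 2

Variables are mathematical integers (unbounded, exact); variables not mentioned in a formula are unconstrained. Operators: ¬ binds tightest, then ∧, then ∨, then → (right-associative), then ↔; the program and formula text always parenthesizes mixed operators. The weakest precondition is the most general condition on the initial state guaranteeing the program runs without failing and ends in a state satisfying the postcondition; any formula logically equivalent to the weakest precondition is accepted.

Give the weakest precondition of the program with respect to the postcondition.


Working backward. After the program, the postcondition tot + 4 > 2*b + 2 must hold; in canonical form it is tot > 2*b - 2.
Before b := lim: tot > 2*lim - 2
Before lim := tot - s - 8: 2*s > tot - 18
Before s := 2*s - 5: 4*s > tot - 8
Before skip: 4*s > tot - 8
Before skip: 4*s > tot - 8
Answer: WP = 4*s > tot - 8


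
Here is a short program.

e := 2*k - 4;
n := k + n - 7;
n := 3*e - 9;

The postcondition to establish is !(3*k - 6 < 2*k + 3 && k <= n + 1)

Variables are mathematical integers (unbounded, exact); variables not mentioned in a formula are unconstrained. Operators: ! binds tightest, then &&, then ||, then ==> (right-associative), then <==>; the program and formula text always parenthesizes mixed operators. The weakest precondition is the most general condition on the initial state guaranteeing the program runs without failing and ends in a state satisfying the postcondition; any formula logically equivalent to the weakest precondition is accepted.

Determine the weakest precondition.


Working backward. After the program, the postcondition !(3*k - 6 < 2*k + 3 && k <= n + 1) must hold; in canonical form it is !(k < 9 && k <= n + 1).
Before n := 3*e - 9: !(k < 9 && k <= 3*e - 8)
Before n := k + n - 7: !(k < 9 && k <= 3*e - 8)
Before e := 2*k - 4: !(k < 9 && 5*k >= 20)
Answer: WP = !(k < 9 && 5*k >= 20)


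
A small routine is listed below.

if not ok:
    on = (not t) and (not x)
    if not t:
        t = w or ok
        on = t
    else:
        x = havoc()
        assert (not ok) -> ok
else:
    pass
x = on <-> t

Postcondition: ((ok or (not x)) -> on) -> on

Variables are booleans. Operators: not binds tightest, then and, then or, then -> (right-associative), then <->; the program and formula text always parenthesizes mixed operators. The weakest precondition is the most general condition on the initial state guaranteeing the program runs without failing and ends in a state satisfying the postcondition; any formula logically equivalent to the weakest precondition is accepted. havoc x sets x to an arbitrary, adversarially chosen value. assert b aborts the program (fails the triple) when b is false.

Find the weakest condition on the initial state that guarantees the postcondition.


Working backward. After the program, ((ok or (not x)) -> on) -> on must hold.
Before x := on <-> t: ((ok or (not (on <-> t))) -> on) -> on
Then branch requires ((not t) -> ((ok -> (w or ok)) -> (w or ok))) and (t -> (((not ok) -> ok) and (((ok or (not (((not t) and (not x)) <-> t))) -> ((not t) and (not x))) -> ((not t) and (not x))))); else branch requires ((ok or (not (on <-> t))) -> on) -> on.
Before the if: ((not ok) -> (((not t) -> ((ok -> (w or ok)) -> (w or ok))) and (t -> (((not ok) -> ok) and (((ok or (not (((not t) and (not x)) <-> t))) -> ((not t) and (not x))) -> ((not t) and (not x))))))) and (ok -> (((ok or (not (on <-> t))) -> on) -> on))
Answer: WP = ((not ok) -> (((not t) -> ((ok -> (w or ok)) -> (w or ok))) and (t -> (((not ok) -> ok) and (((ok or (not (((not t) and (not x)) <-> t))) -> ((not t) and (not x))) -> ((not t) and (not x))))))) and (ok -> (((ok or (not (on <-> t))) -> on) -> on))


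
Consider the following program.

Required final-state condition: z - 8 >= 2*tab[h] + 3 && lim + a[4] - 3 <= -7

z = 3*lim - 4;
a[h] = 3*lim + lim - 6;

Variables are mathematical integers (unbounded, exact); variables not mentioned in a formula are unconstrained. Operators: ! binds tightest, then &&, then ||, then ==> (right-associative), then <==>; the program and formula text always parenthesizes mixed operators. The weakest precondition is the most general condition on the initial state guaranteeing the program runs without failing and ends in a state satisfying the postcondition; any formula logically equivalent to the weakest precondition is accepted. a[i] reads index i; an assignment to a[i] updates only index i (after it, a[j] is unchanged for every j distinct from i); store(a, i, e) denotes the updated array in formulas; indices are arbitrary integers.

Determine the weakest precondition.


Working backward. After the program, the postcondition z - 8 >= 2*tab[h] + 3 && lim + a[4] - 3 <= -7 must hold; in canonical form it is z >= 2*tab[h] + 11 && a[4] + lim <= -4.
Before a[h] := 3*lim + lim - 6: z >= 2*tab[h] + 11 && store(a, h, 4*lim - 6)[4] + lim <= -4
Before z := 3*lim - 4: 3*lim >= 2*tab[h] + 15 && store(a, h, 4*lim - 6)[4] + lim <= -4
Answer: WP = 3*lim >= 2*tab[h] + 15 && store(a, h, 4*lim - 6)[4] + lim <= -4
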